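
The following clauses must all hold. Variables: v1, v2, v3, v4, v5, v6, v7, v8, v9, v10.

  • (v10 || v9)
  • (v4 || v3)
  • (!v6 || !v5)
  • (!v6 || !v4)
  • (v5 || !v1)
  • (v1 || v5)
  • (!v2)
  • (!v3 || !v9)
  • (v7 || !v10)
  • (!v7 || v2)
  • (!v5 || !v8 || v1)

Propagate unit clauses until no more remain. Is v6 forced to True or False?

False

(!v2) stands alone — v2 = False.
In (v2 || !v7), v2 is now false; !v7 must hold, so v7 = False.
From (v7 || !v10) and v7 = False: v10 = False.
In (v9 || v10), v10 is now false; v9 must hold, so v9 = True.
(!v3 || !v9): since v9 = True, the clause reduces to (!v3). v3 = False.
In (v3 || v4), v3 is now false; v4 must hold, so v4 = True.
(!v4 || !v6): since v4 = True, the clause reduces to (!v6). v6 = False.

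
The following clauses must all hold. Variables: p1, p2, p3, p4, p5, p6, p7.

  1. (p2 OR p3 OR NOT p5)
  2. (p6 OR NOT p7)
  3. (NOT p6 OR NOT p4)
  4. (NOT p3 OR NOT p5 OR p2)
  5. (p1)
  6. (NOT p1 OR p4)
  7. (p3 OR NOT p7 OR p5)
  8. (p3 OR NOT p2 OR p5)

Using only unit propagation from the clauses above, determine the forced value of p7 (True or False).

False

(p1) stands alone — p1 = True.
(NOT p1 OR p4) with p1 = True leaves only p4, so p4 = True.
(NOT p6 OR NOT p4) with p4 = True leaves only NOT p6, so p6 = False.
(p6 OR NOT p7): since p6 = False, the clause reduces to (NOT p7). p7 = False.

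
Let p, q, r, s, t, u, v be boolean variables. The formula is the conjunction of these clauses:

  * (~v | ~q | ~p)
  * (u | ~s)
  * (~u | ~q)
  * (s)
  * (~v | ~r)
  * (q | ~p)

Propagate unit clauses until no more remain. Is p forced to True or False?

False

(s) stands alone — s = True.
In (u | ~s), ~s is now false; u must hold, so u = True.
From (~q | ~u) and u = True: q = False.
From (q | ~p) and q = False: p = False.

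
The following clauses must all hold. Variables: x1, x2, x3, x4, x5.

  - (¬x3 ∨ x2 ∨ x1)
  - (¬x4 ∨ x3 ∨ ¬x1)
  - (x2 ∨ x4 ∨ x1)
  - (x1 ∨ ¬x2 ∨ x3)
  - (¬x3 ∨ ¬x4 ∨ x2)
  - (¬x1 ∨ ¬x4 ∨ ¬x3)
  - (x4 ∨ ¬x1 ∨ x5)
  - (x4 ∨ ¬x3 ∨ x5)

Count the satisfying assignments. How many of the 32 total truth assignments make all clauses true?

9

Case analysis on x1 and x3:
  x1=1, x3=1: remaining (x2,x4,x5) ∈ {(0,0,1); (1,0,1)} — 2.
  x1=1, x3=0: remaining (x2,x4,x5) ∈ {(0,0,1); (1,0,1)} — 2.
  x1=0, x3=1: remaining (x2,x4,x5) ∈ {(1,0,1); (1,1,0); (1,1,1)} — 3.
  x1=0, x3=0: remaining (x2,x4,x5) ∈ {(0,1,0); (0,1,1)} — 2.
Total: 2 + 2 + 3 + 2 = 9.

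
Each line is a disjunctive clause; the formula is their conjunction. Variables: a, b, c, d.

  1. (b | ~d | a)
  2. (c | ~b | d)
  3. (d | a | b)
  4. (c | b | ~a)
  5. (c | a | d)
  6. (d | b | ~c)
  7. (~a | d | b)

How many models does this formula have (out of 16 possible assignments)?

7

The models are:
  a=0 b=1 c=0 d=1
  a=0 b=1 c=1 d=0
  a=0 b=1 c=1 d=1
  a=1 b=0 c=1 d=1
  a=1 b=1 c=0 d=1
  a=1 b=1 c=1 d=0
  a=1 b=1 c=1 d=1
That's 7 in total.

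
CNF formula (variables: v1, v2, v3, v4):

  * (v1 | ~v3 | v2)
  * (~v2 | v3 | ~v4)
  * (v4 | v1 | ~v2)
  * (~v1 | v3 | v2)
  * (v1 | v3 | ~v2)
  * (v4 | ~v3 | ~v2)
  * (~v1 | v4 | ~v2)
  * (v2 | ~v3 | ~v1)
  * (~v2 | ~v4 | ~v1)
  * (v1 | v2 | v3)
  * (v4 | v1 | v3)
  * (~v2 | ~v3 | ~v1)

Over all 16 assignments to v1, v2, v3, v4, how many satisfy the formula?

1

Satisfying assignments:
  v1=0 v2=1 v3=1 v4=1
That's 1 in total.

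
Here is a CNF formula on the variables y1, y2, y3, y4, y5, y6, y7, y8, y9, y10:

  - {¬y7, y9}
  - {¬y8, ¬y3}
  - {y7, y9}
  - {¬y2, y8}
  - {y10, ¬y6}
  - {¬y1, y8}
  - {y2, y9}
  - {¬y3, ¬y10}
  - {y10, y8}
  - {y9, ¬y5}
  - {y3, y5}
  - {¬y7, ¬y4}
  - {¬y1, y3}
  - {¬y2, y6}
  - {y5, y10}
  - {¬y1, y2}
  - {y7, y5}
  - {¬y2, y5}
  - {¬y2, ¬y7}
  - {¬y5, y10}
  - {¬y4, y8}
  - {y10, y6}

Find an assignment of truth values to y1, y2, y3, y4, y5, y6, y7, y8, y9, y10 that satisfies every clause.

y1 = F  y2 = F  y3 = F  y4 = F  y5 = T  y6 = F  y7 = F  y8 = T  y9 = T  y10 = T

y1 occurs only negated in the remaining clauses — set y1 = False.
Pure literal: y4 appears only negated; assign y4 = False.
Branch on y2: take y2 = False.
  then y9 is forced to True.
Branch on y3: take y3 = False.
  then y5 is forced to True.
  then y10 is forced to True.
y6, y7, y8 are now unconstrained; take y6 = False, y7 = False, y8 = True.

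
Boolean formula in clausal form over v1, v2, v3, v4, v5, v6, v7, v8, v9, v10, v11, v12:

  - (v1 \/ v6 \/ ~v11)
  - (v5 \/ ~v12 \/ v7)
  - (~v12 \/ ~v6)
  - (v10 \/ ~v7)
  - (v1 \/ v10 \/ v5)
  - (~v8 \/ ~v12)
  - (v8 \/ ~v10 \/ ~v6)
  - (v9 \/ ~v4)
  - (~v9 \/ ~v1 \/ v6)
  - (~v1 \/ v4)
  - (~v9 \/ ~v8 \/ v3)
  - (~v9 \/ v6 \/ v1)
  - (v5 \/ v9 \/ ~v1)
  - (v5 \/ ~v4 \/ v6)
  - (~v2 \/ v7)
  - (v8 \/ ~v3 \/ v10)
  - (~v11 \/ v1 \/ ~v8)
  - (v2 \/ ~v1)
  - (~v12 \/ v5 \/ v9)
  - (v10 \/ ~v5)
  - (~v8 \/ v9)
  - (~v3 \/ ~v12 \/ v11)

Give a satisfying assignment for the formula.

v1 = T, v2 = T, v3 = T, v4 = T, v5 = F, v6 = T, v7 = T, v8 = T, v9 = T, v10 = T, v11 = T, v12 = F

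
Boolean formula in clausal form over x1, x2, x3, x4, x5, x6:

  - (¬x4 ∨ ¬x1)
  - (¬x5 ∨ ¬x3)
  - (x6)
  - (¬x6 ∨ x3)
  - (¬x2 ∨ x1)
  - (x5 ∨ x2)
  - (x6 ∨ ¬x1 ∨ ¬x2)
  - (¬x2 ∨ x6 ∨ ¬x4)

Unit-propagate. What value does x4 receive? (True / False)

(x6) stands alone — x6 = True.
In (¬x6 ∨ x3), ¬x6 is now false; x3 must hold, so x3 = True.
In (¬x5 ∨ ¬x3), ¬x3 is now false; ¬x5 must hold, so x5 = False.
In (x2 ∨ x5), x5 is now false; x2 must hold, so x2 = True.
(¬x2 ∨ x1): since x2 = True, the clause reduces to (x1). x1 = True.
From (¬x1 ∨ ¬x4) and x1 = True: x4 = False.

False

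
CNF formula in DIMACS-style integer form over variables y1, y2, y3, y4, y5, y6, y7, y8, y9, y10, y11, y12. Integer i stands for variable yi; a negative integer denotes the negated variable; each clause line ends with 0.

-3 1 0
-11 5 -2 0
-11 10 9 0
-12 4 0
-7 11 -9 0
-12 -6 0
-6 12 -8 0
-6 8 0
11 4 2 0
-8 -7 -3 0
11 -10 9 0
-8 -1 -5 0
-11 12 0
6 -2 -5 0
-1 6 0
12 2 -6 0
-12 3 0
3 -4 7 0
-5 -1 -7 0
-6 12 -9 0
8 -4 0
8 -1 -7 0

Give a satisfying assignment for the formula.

y1=False  y2=True  y3=False  y4=False  y5=False  y6=False  y7=False  y8=False  y9=False  y10=False  y11=False  y12=False

Check each clause:
  1. (¬y3 ∨ y1) — ¬y3 is true.
  2. (y5 ∨ ¬y11 ∨ ¬y2) — ¬y11 is true.
  3. (y10 ∨ ¬y11 ∨ y9) — ¬y11 is true.
  4. (¬y12 ∨ y4) — ¬y12 is true.
  5. (¬y9 ∨ y11 ∨ ¬y7) — ¬y7 is true.
  6. (¬y6 ∨ ¬y12) — ¬y6 is true.
  7. (¬y8 ∨ ¬y6 ∨ y12) — ¬y8 is true.
  8. (¬y6 ∨ y8) — ¬y6 is true.
  9. (y11 ∨ y4 ∨ y2) — y2 is true.
  10. (¬y3 ∨ ¬y8 ∨ ¬y7) — ¬y8 is true.
  11. (y9 ∨ y11 ∨ ¬y10) — ¬y10 is true.
  12. (¬y8 ∨ ¬y1 ∨ ¬y5) — ¬y8 is true.
  13. (¬y11 ∨ y12) — ¬y11 is true.
  14. (¬y2 ∨ ¬y5 ∨ y6) — ¬y5 is true.
  15. (y6 ∨ ¬y1) — ¬y1 is true.
  16. (y12 ∨ y2 ∨ ¬y6) — y2 is true.
  17. (¬y12 ∨ y3) — ¬y12 is true.
  18. (y7 ∨ y3 ∨ ¬y4) — ¬y4 is true.
  19. (¬y1 ∨ ¬y7 ∨ ¬y5) — ¬y7 is true.
  20. (¬y9 ∨ y12 ∨ ¬y6) — ¬y6 is true.
  21. (¬y4 ∨ y8) — ¬y4 is true.
  22. (¬y7 ∨ y8 ∨ ¬y1) — ¬y7 is true.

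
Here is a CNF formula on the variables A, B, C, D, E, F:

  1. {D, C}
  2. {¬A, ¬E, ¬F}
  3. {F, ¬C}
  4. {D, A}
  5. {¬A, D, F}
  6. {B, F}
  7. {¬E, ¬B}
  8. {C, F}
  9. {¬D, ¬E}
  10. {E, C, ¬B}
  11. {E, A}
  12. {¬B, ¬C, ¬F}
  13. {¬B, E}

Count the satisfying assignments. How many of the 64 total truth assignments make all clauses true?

Satisfying assignments:
  A=T B=F C=F D=T E=F F=T
  A=T B=F C=T D=F E=F F=T
  A=T B=F C=T D=T E=F F=T
Count: 3.

3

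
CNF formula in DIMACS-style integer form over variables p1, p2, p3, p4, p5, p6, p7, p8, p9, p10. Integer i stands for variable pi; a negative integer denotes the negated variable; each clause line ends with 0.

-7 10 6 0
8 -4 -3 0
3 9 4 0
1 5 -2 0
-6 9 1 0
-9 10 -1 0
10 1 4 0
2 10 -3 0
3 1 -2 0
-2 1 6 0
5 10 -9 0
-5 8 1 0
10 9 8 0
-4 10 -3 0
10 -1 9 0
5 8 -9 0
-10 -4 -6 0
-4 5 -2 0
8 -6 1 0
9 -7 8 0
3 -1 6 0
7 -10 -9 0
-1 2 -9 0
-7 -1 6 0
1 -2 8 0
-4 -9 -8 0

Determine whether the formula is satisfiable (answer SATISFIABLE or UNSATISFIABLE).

SATISFIABLE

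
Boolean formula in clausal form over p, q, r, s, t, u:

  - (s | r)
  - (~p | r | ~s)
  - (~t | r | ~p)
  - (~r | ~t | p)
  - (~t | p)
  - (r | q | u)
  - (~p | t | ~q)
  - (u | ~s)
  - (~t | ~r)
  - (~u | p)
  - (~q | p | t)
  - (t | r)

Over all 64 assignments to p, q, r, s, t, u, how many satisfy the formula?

4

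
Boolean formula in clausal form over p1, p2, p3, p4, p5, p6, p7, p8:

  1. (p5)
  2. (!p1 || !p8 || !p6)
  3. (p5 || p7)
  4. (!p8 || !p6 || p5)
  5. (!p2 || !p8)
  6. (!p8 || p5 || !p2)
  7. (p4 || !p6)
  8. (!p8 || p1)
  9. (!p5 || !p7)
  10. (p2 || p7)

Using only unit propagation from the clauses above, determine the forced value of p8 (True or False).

False

(p5) is a unit clause: p5 = True.
(!p7 || !p5): since p5 = True, the clause reduces to (!p7). p7 = False.
(p2 || p7): since p7 = False, the clause reduces to (p2). p2 = True.
(!p2 || !p8): since p2 = True, the clause reduces to (!p8). p8 = False.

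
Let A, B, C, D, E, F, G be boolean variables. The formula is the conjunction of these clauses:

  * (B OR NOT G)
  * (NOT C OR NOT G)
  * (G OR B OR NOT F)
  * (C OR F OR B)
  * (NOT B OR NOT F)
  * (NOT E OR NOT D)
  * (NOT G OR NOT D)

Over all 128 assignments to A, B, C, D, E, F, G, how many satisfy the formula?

Case analysis on B and G:
  B=T, G=T: remaining (A,C,D,E,F) ∈ {(F,F,F,F,F); (F,F,F,T,F); (T,F,F,F,F); (T,F,F,T,F)} — 4.
  B=T, G=F: A, C free; 3 ways for (D,E,F) × 2^2 = 12.
  B=F, G=T: a clause becomes empty — 0.
  B=F, G=F: A free; 3 ways for (C,D,E,F) × 2^1 = 6.
Total: 4 + 12 + 0 + 6 = 22.

22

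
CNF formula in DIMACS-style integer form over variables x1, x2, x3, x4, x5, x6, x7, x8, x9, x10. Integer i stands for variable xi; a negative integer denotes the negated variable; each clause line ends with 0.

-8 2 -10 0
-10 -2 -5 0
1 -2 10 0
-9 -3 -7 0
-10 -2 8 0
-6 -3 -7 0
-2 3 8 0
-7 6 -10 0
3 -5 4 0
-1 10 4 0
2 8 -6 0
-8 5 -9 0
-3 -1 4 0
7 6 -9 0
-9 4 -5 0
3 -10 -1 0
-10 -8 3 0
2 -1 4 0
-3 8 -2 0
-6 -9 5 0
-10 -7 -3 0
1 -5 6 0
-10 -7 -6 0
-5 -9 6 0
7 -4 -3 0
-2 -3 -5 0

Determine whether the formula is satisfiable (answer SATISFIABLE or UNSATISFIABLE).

SATISFIABLE

x9 occurs only negated in the remaining clauses — set x9 = False.
Try x1 = False.
For the remaining variables, x2 = False, x3 = True, x4 = False, x5 = False, x6 = False, x7 = False, x8 = False, x10 = False works.
So x1 = False, x2 = False, x3 = True, x4 = False, x5 = False, x6 = False, x7 = False, x8 = False, x9 = False, x10 = False is a satisfying assignment.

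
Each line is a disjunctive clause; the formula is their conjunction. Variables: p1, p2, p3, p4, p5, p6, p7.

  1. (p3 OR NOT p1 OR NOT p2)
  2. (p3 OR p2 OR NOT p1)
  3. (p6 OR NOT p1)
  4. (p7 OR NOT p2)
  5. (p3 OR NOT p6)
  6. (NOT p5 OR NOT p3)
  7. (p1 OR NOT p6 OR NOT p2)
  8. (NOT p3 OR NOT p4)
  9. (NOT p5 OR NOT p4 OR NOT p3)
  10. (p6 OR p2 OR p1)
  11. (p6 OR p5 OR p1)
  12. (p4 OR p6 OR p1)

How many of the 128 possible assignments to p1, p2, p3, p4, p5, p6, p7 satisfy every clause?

6

The models are:
  p1=F p2=F p3=T p4=F p5=F p6=T p7=F
  p1=F p2=F p3=T p4=F p5=F p6=T p7=T
  p1=F p2=T p3=F p4=T p5=T p6=F p7=T
  p1=T p2=F p3=T p4=F p5=F p6=T p7=F
  p1=T p2=F p3=T p4=F p5=F p6=T p7=T
  p1=T p2=T p3=T p4=F p5=F p6=T p7=T
Count: 6.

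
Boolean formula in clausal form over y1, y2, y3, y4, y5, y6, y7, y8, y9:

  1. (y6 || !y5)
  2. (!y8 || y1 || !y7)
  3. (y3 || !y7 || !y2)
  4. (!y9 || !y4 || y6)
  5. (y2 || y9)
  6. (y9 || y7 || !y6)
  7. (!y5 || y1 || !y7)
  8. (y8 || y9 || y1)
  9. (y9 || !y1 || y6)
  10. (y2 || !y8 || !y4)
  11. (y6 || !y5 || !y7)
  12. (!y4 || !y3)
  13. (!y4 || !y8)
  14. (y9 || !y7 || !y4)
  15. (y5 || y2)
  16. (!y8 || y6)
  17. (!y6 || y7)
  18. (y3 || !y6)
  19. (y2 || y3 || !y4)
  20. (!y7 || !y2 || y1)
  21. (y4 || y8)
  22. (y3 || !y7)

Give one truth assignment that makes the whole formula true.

y1=True  y2=False  y3=True  y4=False  y5=True  y6=True  y7=True  y8=True  y9=True

Check each clause:
  1. (!y5 || y6) — y6 is true.
  2. (!y8 || y1 || !y7) — y1 is true.
  3. (y3 || !y7 || !y2) — y3 is true.
  4. (!y4 || !y9 || y6) — !y4 is true.
  5. (y2 || y9) — y9 is true.
  6. (y7 || !y6 || y9) — y9 is true.
  7. (y1 || !y7 || !y5) — y1 is true.
  8. (y8 || y1 || y9) — y8 is true.
  9. (!y1 || y6 || y9) — y9 is true.
  10. (!y4 || !y8 || y2) — !y4 is true.
  11. (!y7 || y6 || !y5) — y6 is true.
  12. (!y4 || !y3) — !y4 is true.
  13. (!y8 || !y4) — !y4 is true.
  14. (!y7 || y9 || !y4) — y9 is true.
  15. (y2 || y5) — y5 is true.
  16. (y6 || !y8) — y6 is true.
  17. (!y6 || y7) — y7 is true.
  18. (y3 || !y6) — y3 is true.
  19. (!y4 || y3 || y2) — y3 is true.
  20. (y1 || !y2 || !y7) — y1 is true.
  21. (y8 || y4) — y8 is true.
  22. (y3 || !y7) — y3 is true.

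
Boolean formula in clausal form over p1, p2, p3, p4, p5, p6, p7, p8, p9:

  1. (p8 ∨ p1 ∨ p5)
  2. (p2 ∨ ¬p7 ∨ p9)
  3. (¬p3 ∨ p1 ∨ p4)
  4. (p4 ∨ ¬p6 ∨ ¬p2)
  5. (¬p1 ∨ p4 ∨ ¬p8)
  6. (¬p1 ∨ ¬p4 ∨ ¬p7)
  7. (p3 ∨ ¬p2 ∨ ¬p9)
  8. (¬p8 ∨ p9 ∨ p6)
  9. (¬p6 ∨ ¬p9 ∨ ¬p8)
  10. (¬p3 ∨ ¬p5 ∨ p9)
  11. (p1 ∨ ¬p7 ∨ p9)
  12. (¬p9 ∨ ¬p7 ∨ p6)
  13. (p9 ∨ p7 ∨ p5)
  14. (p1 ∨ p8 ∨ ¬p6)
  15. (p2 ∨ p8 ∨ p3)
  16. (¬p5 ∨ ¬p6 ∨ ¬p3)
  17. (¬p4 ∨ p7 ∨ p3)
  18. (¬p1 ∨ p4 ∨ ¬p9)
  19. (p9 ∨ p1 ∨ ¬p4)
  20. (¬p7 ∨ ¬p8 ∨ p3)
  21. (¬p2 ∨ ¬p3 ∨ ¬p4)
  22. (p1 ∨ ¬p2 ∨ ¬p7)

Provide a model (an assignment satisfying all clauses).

p1=1  p2=0  p3=1  p4=1  p5=0  p6=1  p7=0  p8=0  p9=1

Branch on p1: take p1 = True.
Set p2 = False and propagate.
Set p3 = True and propagate.
The remaining clauses are satisfied by p4 = True, p5 = False, p6 = True, p7 = False, p8 = False, p9 = True.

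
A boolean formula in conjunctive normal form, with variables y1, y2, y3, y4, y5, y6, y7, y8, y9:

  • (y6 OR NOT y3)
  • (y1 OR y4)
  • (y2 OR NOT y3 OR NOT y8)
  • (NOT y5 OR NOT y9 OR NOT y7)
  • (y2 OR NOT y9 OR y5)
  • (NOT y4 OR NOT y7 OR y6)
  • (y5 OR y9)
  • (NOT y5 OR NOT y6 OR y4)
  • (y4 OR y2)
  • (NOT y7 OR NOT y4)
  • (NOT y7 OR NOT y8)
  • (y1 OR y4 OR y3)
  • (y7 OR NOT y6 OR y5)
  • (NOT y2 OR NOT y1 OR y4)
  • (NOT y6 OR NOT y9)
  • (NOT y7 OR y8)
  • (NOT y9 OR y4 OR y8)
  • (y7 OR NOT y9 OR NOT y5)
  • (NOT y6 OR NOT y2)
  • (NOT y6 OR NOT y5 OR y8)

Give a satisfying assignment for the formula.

Branch on y1: take y1 = False.
  then y4 is forced to True.
  then y7 is forced to False.
For the remaining variables, y2 = True, y3 = False, y5 = False, y6 = False, y8 = True, y9 = True works.

y1=F, y2=T, y3=F, y4=T, y5=F, y6=F, y7=F, y8=T, y9=T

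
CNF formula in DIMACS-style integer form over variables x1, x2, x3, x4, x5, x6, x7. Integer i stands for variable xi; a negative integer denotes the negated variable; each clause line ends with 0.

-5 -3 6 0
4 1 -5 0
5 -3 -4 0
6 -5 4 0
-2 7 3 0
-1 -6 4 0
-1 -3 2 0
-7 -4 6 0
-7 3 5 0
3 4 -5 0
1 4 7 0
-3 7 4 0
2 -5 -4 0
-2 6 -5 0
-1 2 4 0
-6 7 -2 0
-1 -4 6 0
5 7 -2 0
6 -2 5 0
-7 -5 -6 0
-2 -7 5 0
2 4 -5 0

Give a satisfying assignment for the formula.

Branch on x1: take x1 = False.
Branch on x2: take x2 = False.
Branch on x3: take x3 = True.
The remaining clauses are satisfied by x4 = False, x5 = False, x6 = True, x7 = True.
Every clause has at least one true literal under this assignment.

x1 = False, x2 = False, x3 = True, x4 = False, x5 = False, x6 = True, x7 = True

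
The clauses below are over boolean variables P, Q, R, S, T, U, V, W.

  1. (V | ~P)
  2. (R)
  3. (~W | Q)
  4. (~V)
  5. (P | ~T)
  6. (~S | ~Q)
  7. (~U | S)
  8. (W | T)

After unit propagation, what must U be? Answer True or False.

False

(R) is a unit clause: R = True.
Unit clause (~V) sets V = False.
(~P | V): since V = False, the clause reduces to (~P). P = False.
(P | ~T): since P = False, the clause reduces to (~T). T = False.
From (W | T) and T = False: W = True.
In (Q | ~W), ~W is now false; Q must hold, so Q = True.
(~Q | ~S): since Q = True, the clause reduces to (~S). S = False.
(~U | S) with S = False leaves only ~U, so U = False.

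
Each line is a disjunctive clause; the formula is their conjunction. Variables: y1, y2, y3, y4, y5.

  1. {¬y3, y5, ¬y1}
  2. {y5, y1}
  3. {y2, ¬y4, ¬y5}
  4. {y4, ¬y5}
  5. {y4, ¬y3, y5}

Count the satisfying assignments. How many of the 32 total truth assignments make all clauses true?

8

Split on y5, then y4.
  y5=T, y4=T: remaining (y1,y2,y3) ∈ {(F,T,F); (F,T,T); (T,T,F); (T,T,T)} — 4.
  y5=T, y4=F: a clause becomes empty — 0.
  y5=F, y4=T: remaining (y1,y2,y3) ∈ {(T,F,F); (T,T,F)} — 2.
  y5=F, y4=F: remaining (y1,y2,y3) ∈ {(T,F,F); (T,T,F)} — 2.
Total: 4 + 0 + 2 + 2 = 8.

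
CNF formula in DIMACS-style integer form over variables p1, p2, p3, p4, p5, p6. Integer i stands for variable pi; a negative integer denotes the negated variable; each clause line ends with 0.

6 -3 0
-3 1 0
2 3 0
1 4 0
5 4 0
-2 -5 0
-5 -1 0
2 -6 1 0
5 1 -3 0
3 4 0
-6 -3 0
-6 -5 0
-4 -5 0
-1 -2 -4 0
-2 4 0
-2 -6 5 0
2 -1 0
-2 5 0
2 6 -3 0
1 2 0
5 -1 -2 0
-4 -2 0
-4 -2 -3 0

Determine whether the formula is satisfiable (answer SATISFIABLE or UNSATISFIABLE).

p2 = True:
  propagation gives p5=False; an empty clause results — contradiction.
p2 = False:
  propagation gives p3=True, p6=True; an empty clause results — contradiction.
Every branch closes, so no satisfying assignment exists.

UNSATISFIABLE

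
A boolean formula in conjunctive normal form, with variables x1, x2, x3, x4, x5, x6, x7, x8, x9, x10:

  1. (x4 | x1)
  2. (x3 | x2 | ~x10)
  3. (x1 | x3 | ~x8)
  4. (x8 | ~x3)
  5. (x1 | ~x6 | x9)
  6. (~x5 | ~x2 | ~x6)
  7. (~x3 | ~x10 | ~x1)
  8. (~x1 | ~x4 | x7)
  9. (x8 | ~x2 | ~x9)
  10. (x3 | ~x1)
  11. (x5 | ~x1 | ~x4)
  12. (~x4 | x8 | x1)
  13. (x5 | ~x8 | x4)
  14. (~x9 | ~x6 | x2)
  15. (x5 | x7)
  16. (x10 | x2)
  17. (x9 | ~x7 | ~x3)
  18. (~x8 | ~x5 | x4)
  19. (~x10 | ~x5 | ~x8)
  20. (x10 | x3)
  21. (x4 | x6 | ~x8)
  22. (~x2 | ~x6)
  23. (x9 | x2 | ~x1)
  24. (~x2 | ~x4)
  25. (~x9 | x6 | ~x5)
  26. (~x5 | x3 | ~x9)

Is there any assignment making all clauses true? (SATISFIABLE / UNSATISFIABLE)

Branch on x1: take x1 = False.
  then x4 is forced to True.
  then x8 is forced to True.
  then x3 is forced to True.
  then x2 is forced to False.
  then x10 is forced to True.
  then x5 is forced to False.
  then x7 is forced to True.
  then x9 is forced to True.
  then x6 is forced to False.
Every clause has at least one true literal under this assignment.
So x1 = 0, x2 = 0, x3 = 1, x4 = 1, x5 = 0, x6 = 0, x7 = 1, x8 = 1, x9 = 1, x10 = 1 is a satisfying assignment.

SATISFIABLE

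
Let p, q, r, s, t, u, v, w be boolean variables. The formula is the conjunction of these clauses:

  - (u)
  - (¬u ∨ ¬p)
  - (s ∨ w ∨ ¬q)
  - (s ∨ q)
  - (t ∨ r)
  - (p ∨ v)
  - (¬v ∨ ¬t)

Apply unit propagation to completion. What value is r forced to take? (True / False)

Unit clause (u) sets u = True.
In (¬p ∨ ¬u), ¬u is now false; ¬p must hold, so p = False.
From (v ∨ p) and p = False: v = True.
In (¬v ∨ ¬t), ¬v is now false; ¬t must hold, so t = False.
In (t ∨ r), t is now false; r must hold, so r = True.

True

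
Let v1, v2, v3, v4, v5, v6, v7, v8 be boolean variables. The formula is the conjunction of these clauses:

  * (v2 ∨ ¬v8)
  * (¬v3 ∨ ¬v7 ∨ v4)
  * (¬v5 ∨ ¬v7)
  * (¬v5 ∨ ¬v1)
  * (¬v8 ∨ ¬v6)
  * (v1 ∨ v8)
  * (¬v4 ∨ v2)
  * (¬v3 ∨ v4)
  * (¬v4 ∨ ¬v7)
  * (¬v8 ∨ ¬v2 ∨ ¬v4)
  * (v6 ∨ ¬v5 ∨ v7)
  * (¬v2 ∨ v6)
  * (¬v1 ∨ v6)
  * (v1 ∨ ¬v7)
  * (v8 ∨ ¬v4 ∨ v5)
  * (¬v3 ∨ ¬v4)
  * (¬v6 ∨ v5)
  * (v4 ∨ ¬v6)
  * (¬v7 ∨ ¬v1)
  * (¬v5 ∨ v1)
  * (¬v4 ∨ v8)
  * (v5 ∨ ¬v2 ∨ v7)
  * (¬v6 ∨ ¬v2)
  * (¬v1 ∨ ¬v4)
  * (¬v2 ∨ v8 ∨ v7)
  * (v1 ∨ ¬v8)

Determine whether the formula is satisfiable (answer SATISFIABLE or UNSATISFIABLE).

v4 = True:
  propagation gives v2=True, v7=False, v8=False; an empty clause results — contradiction.
v4 = False:
  propagation gives v3=False, v6=False, v2=False, v8=False; an empty clause results — contradiction.
Every branch closes, so no satisfying assignment exists.

UNSATISFIABLE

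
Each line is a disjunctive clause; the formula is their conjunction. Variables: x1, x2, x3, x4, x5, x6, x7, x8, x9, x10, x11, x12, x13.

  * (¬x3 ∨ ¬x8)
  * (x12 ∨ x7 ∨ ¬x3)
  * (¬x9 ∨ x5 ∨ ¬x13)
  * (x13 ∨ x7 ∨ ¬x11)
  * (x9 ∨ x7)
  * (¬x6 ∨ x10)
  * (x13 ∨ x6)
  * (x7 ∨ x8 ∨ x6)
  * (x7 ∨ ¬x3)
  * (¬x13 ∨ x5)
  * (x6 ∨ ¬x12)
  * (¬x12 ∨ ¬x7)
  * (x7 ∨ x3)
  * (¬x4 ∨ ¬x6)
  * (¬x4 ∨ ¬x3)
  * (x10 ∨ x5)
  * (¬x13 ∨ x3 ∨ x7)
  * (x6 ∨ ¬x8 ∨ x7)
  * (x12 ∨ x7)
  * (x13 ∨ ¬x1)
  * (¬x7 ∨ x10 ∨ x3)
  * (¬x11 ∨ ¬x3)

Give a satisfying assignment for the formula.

x1 = F, x2 = T, x3 = F, x4 = F, x5 = T, x6 = T, x7 = T, x8 = T, x9 = F, x10 = T, x11 = F, x12 = F, x13 = T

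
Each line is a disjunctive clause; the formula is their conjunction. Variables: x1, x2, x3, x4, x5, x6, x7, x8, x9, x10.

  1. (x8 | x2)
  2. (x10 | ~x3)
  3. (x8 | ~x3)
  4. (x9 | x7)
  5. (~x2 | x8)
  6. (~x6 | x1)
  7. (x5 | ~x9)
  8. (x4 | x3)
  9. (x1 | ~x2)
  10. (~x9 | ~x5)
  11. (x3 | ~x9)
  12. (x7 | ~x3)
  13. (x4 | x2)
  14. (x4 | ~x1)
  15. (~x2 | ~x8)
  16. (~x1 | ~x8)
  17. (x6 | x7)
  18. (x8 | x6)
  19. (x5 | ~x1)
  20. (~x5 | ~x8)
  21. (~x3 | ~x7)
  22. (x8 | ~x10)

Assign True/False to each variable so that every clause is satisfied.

x1=F, x2=F, x3=F, x4=T, x5=F, x6=F, x7=T, x8=T, x9=F, x10=T

x4 occurs only positively in the remaining clauses — set x4 = True.
Set x1 = False and propagate.
  then x6 is forced to False.
  then x2 is forced to False.
  then x8 is forced to True.
  then x7 is forced to True.
  then x5 is forced to False.
  then x9 is forced to False.
  then x3 is forced to False.
x10 is now unconstrained; take x10 = True.
Check each clause:
  1. (x8 | x2) — x8 is true.
  2. (~x3 | x10) — x10 is true.
  3. (x8 | ~x3) — x8 is true.
  4. (x9 | x7) — x7 is true.
  5. (~x2 | x8) — x8 is true.
  6. (x1 | ~x6) — ~x6 is true.
  7. (~x9 | x5) — ~x9 is true.
  8. (x3 | x4) — x4 is true.
  9. (~x2 | x1) — ~x2 is true.
  10. (~x5 | ~x9) — ~x5 is true.
  11. (~x9 | x3) — ~x9 is true.
  12. (x7 | ~x3) — ~x3 is true.
  13. (x2 | x4) — x4 is true.
  14. (x4 | ~x1) — x4 is true.
  15. (~x8 | ~x2) — ~x2 is true.
  16. (~x1 | ~x8) — ~x1 is true.
  17. (x6 | x7) — x7 is true.
  18. (x8 | x6) — x8 is true.
  19. (~x1 | x5) — ~x1 is true.
  20. (~x8 | ~x5) — ~x5 is true.
  21. (~x3 | ~x7) — ~x3 is true.
  22. (~x10 | x8) — x8 is true.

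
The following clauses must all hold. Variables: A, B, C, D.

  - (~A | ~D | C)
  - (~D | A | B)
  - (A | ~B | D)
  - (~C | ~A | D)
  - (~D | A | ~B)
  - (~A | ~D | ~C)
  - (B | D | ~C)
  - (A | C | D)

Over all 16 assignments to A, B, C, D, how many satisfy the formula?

The models are:
  A=1 B=0 C=0 D=0
  A=1 B=1 C=0 D=0
Count: 2.

2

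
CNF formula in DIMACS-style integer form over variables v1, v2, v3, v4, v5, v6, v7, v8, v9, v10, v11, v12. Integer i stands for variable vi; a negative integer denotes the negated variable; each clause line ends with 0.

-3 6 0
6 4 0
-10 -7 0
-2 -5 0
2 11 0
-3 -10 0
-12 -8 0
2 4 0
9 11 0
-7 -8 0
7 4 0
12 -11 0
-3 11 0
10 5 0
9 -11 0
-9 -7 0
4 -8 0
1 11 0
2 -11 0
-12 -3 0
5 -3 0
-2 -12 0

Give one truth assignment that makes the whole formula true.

v1=True  v2=True  v3=False  v4=True  v5=False  v6=True  v7=False  v8=False  v9=True  v10=True  v11=False  v12=False

Check each clause:
  1. {¬v3, v6} — ¬v3 is true.
  2. {v6, v4} — v4 is true.
  3. {¬v7, ¬v10} — ¬v7 is true.
  4. {¬v5, ¬v2} — ¬v5 is true.
  5. {v11, v2} — v2 is true.
  6. {¬v3, ¬v10} — ¬v3 is true.
  7. {¬v8, ¬v12} — ¬v8 is true.
  8. {v2, v4} — v2 is true.
  9. {v11, v9} — v9 is true.
  10. {¬v8, ¬v7} — ¬v8 is true.
  11. {v4, v7} — v4 is true.
  12. {v12, ¬v11} — ¬v11 is true.
  13. {¬v3, v11} — ¬v3 is true.
  14. {v5, v10} — v10 is true.
  15. {¬v11, v9} — v9 is true.
  16. {¬v9, ¬v7} — ¬v7 is true.
  17. {v4, ¬v8} — ¬v8 is true.
  18. {v11, v1} — v1 is true.
  19. {v2, ¬v11} — v2 is true.
  20. {¬v12, ¬v3} — ¬v12 is true.
  21. {¬v3, v5} — ¬v3 is true.
  22. {¬v2, ¬v12} — ¬v12 is true.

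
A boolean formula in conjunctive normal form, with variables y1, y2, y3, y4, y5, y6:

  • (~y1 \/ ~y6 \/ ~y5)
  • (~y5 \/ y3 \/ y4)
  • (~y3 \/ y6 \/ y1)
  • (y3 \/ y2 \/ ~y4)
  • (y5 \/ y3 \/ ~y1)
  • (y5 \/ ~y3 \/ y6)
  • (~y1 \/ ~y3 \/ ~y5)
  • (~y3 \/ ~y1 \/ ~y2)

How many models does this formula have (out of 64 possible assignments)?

19

Case analysis on y3 and y1:
  y3=1, y1=1: remaining (y2,y4,y5,y6) ∈ {(0,0,0,1); (0,1,0,1)} — 2.
  y3=1, y1=0: forces y6=1; y2, y4, y5 free → 2^3 = 8.
  y3=0, y1=1: remaining (y2,y4,y5,y6) ∈ {(1,1,1,0)} — 1.
  y3=0, y1=0: y6 free; 4 ways for (y2,y4,y5) × 2^1 = 8.
Total: 2 + 8 + 1 + 8 = 19.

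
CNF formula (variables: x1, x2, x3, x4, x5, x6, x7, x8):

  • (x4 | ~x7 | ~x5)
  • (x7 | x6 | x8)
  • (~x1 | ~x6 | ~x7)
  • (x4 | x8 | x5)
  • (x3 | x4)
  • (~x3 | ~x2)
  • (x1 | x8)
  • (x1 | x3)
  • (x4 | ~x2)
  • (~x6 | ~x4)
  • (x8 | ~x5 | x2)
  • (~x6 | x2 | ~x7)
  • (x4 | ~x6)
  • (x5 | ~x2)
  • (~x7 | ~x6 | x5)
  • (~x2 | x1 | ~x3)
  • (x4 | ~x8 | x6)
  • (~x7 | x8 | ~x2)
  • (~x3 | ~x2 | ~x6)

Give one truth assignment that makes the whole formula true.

x1=T  x2=F  x3=F  x4=T  x5=T  x6=F  x7=T  x8=T

Try x1 = True.
Set x2 = False and propagate.
For the remaining variables, x3 = False, x4 = True, x5 = True, x6 = False, x7 = True, x8 = True works.
Every clause has at least one true literal under this assignment.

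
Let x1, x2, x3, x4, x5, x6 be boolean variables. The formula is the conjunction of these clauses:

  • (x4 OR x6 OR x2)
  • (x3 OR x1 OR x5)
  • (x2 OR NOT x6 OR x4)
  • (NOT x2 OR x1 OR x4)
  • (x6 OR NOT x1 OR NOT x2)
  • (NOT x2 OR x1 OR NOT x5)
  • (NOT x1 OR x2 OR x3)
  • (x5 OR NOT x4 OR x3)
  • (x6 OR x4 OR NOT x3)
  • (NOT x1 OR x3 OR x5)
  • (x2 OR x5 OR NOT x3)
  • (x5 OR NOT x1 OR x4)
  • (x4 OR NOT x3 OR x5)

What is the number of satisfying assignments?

Case analysis on x1 and x2:
  x1=1, x2=1: 5 of the 16 assignments to (x3,x4,x5,x6) work.
  x1=1, x2=0: remaining (x3,x4,x5,x6) ∈ {(1,1,1,0); (1,1,1,1)} — 2.
  x1=0, x2=1: remaining (x3,x4,x5,x6) ∈ {(1,1,0,0); (1,1,0,1)} — 2.
  x1=0, x2=0: remaining (x3,x4,x5,x6) ∈ {(0,1,1,0); (0,1,1,1); (1,1,1,0); (1,1,1,1)} — 4.
Total: 5 + 2 + 2 + 4 = 13.

13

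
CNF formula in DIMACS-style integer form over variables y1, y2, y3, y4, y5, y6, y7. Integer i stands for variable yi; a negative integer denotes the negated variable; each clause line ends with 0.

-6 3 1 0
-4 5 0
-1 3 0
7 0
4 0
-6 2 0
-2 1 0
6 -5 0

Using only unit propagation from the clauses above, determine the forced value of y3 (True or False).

True

(y7) is a unit clause: y7 = True.
(y4) is a unit clause: y4 = True.
From (~y4 | y5) and y4 = True: y5 = True.
(y6 | ~y5) with y5 = True leaves only y6, so y6 = True.
From (~y6 | y2) and y6 = True: y2 = True.
From (~y2 | y1) and y2 = True: y1 = True.
In (~y1 | y3), ~y1 is now false; y3 must hold, so y3 = True.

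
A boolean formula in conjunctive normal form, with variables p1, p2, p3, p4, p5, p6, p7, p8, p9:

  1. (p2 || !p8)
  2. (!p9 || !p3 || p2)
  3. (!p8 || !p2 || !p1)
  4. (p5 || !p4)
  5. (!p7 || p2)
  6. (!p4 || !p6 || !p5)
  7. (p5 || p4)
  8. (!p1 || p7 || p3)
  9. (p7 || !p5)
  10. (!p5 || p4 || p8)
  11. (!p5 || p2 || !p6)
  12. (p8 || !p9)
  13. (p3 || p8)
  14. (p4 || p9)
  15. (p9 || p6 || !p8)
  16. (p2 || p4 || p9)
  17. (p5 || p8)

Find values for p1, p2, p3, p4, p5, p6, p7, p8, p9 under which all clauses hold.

p1=F  p2=T  p3=T  p4=F  p5=T  p6=T  p7=T  p8=T  p9=T

Check each clause:
  1. (p2 || !p8) — p2 is true.
  2. (!p3 || !p9 || p2) — p2 is true.
  3. (!p2 || !p1 || !p8) — !p1 is true.
  4. (!p4 || p5) — !p4 is true.
  5. (!p7 || p2) — p2 is true.
  6. (!p4 || !p5 || !p6) — !p4 is true.
  7. (p5 || p4) — p5 is true.
  8. (p3 || p7 || !p1) — p3 is true.
  9. (!p5 || p7) — p7 is true.
  10. (p4 || p8 || !p5) — p8 is true.
  11. (p2 || !p6 || !p5) — p2 is true.
  12. (!p9 || p8) — p8 is true.
  13. (p3 || p8) — p8 is true.
  14. (p9 || p4) — p9 is true.
  15. (p6 || p9 || !p8) — p9 is true.
  16. (p4 || p9 || p2) — p9 is true.
  17. (p5 || p8) — p8 is true.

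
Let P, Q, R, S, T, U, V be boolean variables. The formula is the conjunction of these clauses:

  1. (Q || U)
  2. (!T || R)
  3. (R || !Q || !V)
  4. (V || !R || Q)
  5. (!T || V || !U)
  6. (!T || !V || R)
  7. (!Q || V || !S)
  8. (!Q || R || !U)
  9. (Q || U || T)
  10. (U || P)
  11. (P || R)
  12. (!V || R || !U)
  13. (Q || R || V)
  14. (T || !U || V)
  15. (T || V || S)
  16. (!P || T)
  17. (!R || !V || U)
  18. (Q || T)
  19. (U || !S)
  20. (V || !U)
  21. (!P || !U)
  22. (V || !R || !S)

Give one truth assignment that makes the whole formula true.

Branch on P: take P = False.
  then U is forced to True.
  then R is forced to True.
  then V is forced to True.
For the remaining variables, Q = True, S = False, T = True works.
Check each clause:
  1. (U || Q) — Q is true.
  2. (!T || R) — R is true.
  3. (!V || !Q || R) — R is true.
  4. (!R || V || Q) — Q is true.
  5. (V || !U || !T) — V is true.
  6. (R || !V || !T) — R is true.
  7. (!S || !Q || V) — !S is true.
  8. (R || !Q || !U) — R is true.
  9. (Q || U || T) — Q is true.
  10. (P || U) — U is true.
  11. (R || P) — R is true.
  12. (!U || !V || R) — R is true.
  13. (Q || V || R) — Q is true.
  14. (!U || V || T) — T is true.
  15. (S || V || T) — T is true.
  16. (!P || T) — T is true.
  17. (!V || !R || U) — U is true.
  18. (T || Q) — Q is true.
  19. (U || !S) — !S is true.
  20. (!U || V) — V is true.
  21. (!U || !P) — !P is true.
  22. (!R || !S || V) — !S is true.

P=False, Q=True, R=True, S=False, T=True, U=True, V=True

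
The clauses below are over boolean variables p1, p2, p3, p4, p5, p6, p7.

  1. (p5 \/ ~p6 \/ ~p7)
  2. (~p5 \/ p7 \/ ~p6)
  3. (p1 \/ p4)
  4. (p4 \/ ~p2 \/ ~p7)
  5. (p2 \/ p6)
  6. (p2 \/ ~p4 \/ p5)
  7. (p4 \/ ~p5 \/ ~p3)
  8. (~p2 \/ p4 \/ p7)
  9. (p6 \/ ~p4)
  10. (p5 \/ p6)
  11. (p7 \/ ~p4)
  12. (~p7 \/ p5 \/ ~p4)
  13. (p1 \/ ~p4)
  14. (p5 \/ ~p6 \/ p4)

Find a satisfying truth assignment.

Pure literal: p1 appears only positively; assign p1 = True.
p3 occurs only negated in the remaining clauses — set p3 = False.
Branch on p2: take p2 = True.
Try p4 = True.
  then p6 is forced to True.
  then p7 is forced to True.
  then p5 is forced to True.
Every clause has at least one true literal under this assignment.
Check each clause:
  1. (~p6 \/ p5 \/ ~p7) — p5 is true.
  2. (p7 \/ ~p6 \/ ~p5) — p7 is true.
  3. (p1 \/ p4) — p1 is true.
  4. (~p7 \/ p4 \/ ~p2) — p4 is true.
  5. (p2 \/ p6) — p2 is true.
  6. (p5 \/ ~p4 \/ p2) — p2 is true.
  7. (~p5 \/ ~p3 \/ p4) — p4 is true.
  8. (p4 \/ p7 \/ ~p2) — p4 is true.
  9. (p6 \/ ~p4) — p6 is true.
  10. (p5 \/ p6) — p5 is true.
  11. (~p4 \/ p7) — p7 is true.
  12. (~p7 \/ ~p4 \/ p5) — p5 is true.
  13. (p1 \/ ~p4) — p1 is true.
  14. (p5 \/ p4 \/ ~p6) — p4 is true.

p1=T, p2=T, p3=F, p4=T, p5=T, p6=T, p7=T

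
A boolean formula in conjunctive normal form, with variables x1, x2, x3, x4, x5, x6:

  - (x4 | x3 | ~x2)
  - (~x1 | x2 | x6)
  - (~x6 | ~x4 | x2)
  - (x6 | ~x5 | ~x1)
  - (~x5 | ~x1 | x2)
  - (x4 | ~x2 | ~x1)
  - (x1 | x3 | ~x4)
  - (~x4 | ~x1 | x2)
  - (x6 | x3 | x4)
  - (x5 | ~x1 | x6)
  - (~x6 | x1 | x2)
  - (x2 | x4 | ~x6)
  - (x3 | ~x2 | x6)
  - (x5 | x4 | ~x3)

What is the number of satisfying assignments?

13

Split on x2, then x1.
  x2=1, x1=1: remaining (x3,x4,x5,x6) ∈ {(0,1,0,1); (0,1,1,1); (1,1,0,1); (1,1,1,1)} — 4.
  x2=1, x1=0: x6 free; 3 ways for (x3,x4,x5) × 2^1 = 6.
  x2=0, x1=1: a clause becomes empty — 0.
  x2=0, x1=0: remaining (x3,x4,x5,x6) ∈ {(1,0,1,0); (1,1,0,0); (1,1,1,0)} — 3.
Total: 4 + 6 + 0 + 3 = 13.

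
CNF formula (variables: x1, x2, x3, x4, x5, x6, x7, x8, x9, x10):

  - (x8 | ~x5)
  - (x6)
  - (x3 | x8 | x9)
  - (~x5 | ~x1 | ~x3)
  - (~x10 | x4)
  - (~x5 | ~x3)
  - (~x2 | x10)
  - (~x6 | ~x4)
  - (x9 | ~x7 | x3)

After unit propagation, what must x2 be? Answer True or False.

Unit clause (x6) sets x6 = True.
From (~x4 | ~x6) and x6 = True: x4 = False.
(x4 | ~x10): since x4 = False, the clause reduces to (~x10). x10 = False.
(x10 | ~x2): since x10 = False, the clause reduces to (~x2). x2 = False.

False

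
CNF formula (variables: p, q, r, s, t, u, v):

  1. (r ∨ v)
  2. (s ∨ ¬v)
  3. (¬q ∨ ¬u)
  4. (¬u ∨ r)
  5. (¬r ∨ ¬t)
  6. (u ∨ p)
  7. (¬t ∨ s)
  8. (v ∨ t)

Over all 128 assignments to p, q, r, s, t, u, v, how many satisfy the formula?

8

Split on r, then t.
  r=1, t=1: a clause becomes empty — 0.
  r=1, t=0: remaining (p,q,s,u,v) ∈ {(0,0,1,1,1); (1,0,1,0,1); (1,0,1,1,1); (1,1,1,0,1)} — 4.
  r=0, t=1: remaining (p,q,s,u,v) ∈ {(1,0,1,0,1); (1,1,1,0,1)} — 2.
  r=0, t=0: remaining (p,q,s,u,v) ∈ {(1,0,1,0,1); (1,1,1,0,1)} — 2.
Total: 0 + 4 + 2 + 2 = 8.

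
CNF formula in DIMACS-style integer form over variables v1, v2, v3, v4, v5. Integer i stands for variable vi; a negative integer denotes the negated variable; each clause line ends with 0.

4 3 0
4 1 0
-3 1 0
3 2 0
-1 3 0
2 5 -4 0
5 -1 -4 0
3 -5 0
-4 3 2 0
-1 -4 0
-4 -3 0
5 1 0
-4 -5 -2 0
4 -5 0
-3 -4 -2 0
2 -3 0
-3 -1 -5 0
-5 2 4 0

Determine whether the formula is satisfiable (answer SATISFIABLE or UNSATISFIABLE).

SATISFIABLE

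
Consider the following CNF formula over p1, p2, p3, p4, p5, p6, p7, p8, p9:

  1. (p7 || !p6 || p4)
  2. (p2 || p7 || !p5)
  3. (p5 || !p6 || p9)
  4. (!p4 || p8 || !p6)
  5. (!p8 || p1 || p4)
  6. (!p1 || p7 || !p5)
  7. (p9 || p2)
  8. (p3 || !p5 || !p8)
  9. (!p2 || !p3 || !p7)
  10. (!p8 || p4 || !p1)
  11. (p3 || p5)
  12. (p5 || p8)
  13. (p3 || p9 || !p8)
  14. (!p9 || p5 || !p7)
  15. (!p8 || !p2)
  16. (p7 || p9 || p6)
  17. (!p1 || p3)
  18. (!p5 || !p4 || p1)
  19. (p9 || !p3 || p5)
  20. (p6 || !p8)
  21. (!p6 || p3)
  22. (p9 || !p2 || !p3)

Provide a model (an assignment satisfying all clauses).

p1 = True, p2 = False, p3 = True, p4 = False, p5 = True, p6 = True, p7 = True, p8 = False, p9 = True

Check each clause:
  1. (p4 || !p6 || p7) — p7 is true.
  2. (p2 || !p5 || p7) — p7 is true.
  3. (!p6 || p9 || p5) — p9 is true.
  4. (!p6 || !p4 || p8) — !p4 is true.
  5. (!p8 || p4 || p1) — !p8 is true.
  6. (!p1 || !p5 || p7) — p7 is true.
  7. (p9 || p2) — p9 is true.
  8. (!p5 || p3 || !p8) — !p8 is true.
  9. (!p7 || !p3 || !p2) — !p2 is true.
  10. (!p8 || !p1 || p4) — !p8 is true.
  11. (p5 || p3) — p3 is true.
  12. (p5 || p8) — p5 is true.
  13. (!p8 || p9 || p3) — !p8 is true.
  14. (!p9 || !p7 || p5) — p5 is true.
  15. (!p2 || !p8) — !p8 is true.
  16. (p7 || p9 || p6) — p9 is true.
  17. (!p1 || p3) — p3 is true.
  18. (!p4 || !p5 || p1) — p1 is true.
  19. (p9 || !p3 || p5) — p5 is true.
  20. (!p8 || p6) — !p8 is true.
  21. (p3 || !p6) — p3 is true.
  22. (!p2 || !p3 || p9) — p9 is true.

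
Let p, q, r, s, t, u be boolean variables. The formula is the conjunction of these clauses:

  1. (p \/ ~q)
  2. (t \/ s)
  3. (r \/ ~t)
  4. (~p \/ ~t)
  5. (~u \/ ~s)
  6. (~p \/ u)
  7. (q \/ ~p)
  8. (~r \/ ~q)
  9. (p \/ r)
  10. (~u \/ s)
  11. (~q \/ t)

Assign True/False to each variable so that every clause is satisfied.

p=F  q=F  r=T  s=T  t=F  u=F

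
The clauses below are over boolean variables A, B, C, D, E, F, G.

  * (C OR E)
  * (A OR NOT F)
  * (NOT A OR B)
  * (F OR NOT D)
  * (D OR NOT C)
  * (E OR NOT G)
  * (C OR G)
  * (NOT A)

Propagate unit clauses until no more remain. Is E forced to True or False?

Unit clause (NOT A) sets A = False.
From (A OR NOT F) and A = False: F = False.
From (F OR NOT D) and F = False: D = False.
From (D OR NOT C) and D = False: C = False.
In (E OR C), C is now false; E must hold, so E = True.

True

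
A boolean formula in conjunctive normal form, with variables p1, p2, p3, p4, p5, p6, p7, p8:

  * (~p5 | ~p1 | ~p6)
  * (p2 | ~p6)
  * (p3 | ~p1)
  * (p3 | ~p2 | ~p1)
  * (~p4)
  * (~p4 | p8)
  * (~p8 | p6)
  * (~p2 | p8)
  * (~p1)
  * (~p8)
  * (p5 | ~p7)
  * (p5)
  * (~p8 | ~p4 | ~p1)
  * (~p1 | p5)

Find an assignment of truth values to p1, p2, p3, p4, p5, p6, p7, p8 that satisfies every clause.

Unit propagation: (~p4) forces p4 = False.
Unit propagation: (~p1) forces p1 = False.
The clause (~p8) is unit: p8 must be False.
The clause (~p2) is unit: p2 must be False.
Unit propagation: (~p6) forces p6 = False.
(p5) is a unit clause, so p5 = True.
p3, p7 are now unconstrained; take p3 = False, p7 = False.
Every clause has at least one true literal under this assignment.
Check each clause:
  1. (~p5 | ~p6 | ~p1) — ~p6 is true.
  2. (p2 | ~p6) — ~p6 is true.
  3. (p3 | ~p1) — ~p1 is true.
  4. (~p1 | ~p2 | p3) — ~p2 is true.
  5. (~p4) — ~p4 is true.
  6. (~p4 | p8) — ~p4 is true.
  7. (~p8 | p6) — ~p8 is true.
  8. (p8 | ~p2) — ~p2 is true.
  9. (~p1) — ~p1 is true.
  10. (~p8) — ~p8 is true.
  11. (p5 | ~p7) — ~p7 is true.
  12. (p5) — p5 is true.
  13. (~p4 | ~p1 | ~p8) — ~p8 is true.
  14. (p5 | ~p1) — p5 is true.

p1=F, p2=F, p3=F, p4=F, p5=T, p6=F, p7=F, p8=F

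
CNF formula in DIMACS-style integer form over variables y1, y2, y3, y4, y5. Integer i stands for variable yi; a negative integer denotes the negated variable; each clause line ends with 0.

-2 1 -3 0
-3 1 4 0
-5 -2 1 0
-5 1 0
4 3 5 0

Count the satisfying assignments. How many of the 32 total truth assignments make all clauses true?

17

Case analysis on y1 and y3:
  y1=1, y3=1: y2, y4, y5 free → 2^3 = 8.
  y1=1, y3=0: y2 free; 3 ways for (y4,y5) × 2^1 = 6.
  y1=0, y3=1: remaining (y2,y4,y5) ∈ {(0,1,0)} — 1.
  y1=0, y3=0: remaining (y2,y4,y5) ∈ {(0,1,0); (1,1,0)} — 2.
Total: 8 + 6 + 1 + 2 = 17.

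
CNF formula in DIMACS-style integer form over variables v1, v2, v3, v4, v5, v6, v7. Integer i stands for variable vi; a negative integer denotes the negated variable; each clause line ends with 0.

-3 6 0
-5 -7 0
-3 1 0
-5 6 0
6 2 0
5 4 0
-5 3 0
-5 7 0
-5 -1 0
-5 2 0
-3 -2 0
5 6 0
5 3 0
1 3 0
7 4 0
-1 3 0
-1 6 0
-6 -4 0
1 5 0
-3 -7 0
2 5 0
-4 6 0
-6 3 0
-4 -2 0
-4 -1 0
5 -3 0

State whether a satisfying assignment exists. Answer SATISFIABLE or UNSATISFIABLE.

v5 = True:
  propagation gives v7=False; an empty clause results — contradiction.
v5 = False:
  propagation gives v4=True, v6=True; an empty clause results — contradiction.
Every branch closes, so no satisfying assignment exists.

UNSATISFIABLE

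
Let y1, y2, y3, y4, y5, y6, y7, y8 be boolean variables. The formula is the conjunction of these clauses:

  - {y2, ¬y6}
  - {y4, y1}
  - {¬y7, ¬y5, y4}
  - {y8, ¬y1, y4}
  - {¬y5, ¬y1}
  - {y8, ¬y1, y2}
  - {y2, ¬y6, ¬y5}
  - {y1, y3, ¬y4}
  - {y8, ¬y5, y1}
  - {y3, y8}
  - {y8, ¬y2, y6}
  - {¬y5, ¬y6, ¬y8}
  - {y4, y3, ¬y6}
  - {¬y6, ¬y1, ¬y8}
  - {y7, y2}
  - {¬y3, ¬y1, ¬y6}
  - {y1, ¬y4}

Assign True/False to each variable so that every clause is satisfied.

Pure literal: y5 appears only negated; assign y5 = False.
Set y1 = True and propagate.
For the remaining variables, y2 = True, y3 = False, y4 = False, y6 = False, y7 = True, y8 = True works.
Check each clause:
  1. {y2, ¬y6} — y2 is true.
  2. {y4, y1} — y1 is true.
  3. {¬y5, ¬y7, y4} — ¬y5 is true.
  4. {¬y1, y8, y4} — y8 is true.
  5. {¬y1, ¬y5} — ¬y5 is true.
  6. {y2, ¬y1, y8} — y8 is true.
  7. {y2, ¬y6, ¬y5} — y2 is true.
  8. {y1, ¬y4, y3} — y1 is true.
  9. {¬y5, y8, y1} — y8 is true.
  10. {y8, y3} — y8 is true.
  11. {y8, ¬y2, y6} — y8 is true.
  12. {¬y6, ¬y8, ¬y5} — ¬y6 is true.
  13. {¬y6, y3, y4} — ¬y6 is true.
  14. {¬y1, ¬y8, ¬y6} — ¬y6 is true.
  15. {y7, y2} — y2 is true.
  16. {¬y3, ¬y6, ¬y1} — ¬y6 is true.
  17. {¬y4, y1} — y1 is true.

y1=True  y2=True  y3=False  y4=False  y5=False  y6=False  y7=True  y8=True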